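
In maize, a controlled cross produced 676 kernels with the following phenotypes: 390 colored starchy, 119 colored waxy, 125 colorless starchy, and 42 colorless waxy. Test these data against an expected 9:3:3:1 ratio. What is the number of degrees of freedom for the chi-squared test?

A goodness-of-fit test with 4 phenotype classes has df = 4 − 1 = 3.

3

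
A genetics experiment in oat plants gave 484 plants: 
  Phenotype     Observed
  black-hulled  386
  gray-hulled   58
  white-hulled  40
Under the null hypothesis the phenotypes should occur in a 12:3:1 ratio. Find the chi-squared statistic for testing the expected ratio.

16.419

Expected counts for N = 484 under a 12:3:1 ratio (total parts = 16):
  black-hulled: 484 × 12/16 = 363
  gray-hulled: 484 × 3/16 = 90.75
  white-hulled: 484 × 1/16 = 30.25
χ² = Σ (O − E)² / E
  black-hulled: (386 − 363)² / 363 = 1.4573
  gray-hulled: (58 − 90.75)² / 90.75 = 11.8189
  white-hulled: (40 − 30.25)² / 30.25 = 3.1426
χ² = 1.4573 + 11.8189 + 3.1426 = 16.4188 ≈ 16.419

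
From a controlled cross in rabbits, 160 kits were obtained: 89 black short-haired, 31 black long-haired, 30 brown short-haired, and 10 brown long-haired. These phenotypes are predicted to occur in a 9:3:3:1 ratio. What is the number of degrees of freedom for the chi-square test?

A goodness-of-fit test with 4 phenotype classes has df = 4 − 1 = 3.

3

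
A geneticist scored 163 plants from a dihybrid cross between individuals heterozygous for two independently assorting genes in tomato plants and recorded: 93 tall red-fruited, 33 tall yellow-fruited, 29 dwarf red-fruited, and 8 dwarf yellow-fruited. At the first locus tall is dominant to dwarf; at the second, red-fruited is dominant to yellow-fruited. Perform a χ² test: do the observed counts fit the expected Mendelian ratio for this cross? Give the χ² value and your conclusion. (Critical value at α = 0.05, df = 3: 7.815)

A dihybrid F₂ with independent assortment and complete dominance at both loci gives a 9:3:3:1 phenotypic ratio.
Total ratio parts = 16. Expected numbers out of 163:
  tall red-fruited: 163 × 9/16 = 91.6875
  tall yellow-fruited: 163 × 3/16 = 30.5625
  dwarf red-fruited: 163 × 3/16 = 30.5625
  dwarf yellow-fruited: 163 × 1/16 = 10.1875
χ² = Σ (O − E)² / E
  tall red-fruited: (93 − 91.6875)² / 91.6875 = 0.0188
  tall yellow-fruited: (33 − 30.5625)² / 30.5625 = 0.1944
  dwarf red-fruited: (29 − 30.5625)² / 30.5625 = 0.0799
  dwarf yellow-fruited: (8 − 10.1875)² / 10.1875 = 0.4697
χ² = 0.0188 + 0.1944 + 0.0799 + 0.4697 = 0.7628 ≈ 0.763
Degrees of freedom = 4 − 1 = 3; critical value at α = 0.05 is 7.815.
Since 0.763 < 7.815, we fail to reject the null hypothesis — the data are consistent with the 9:3:3:1 ratio.

0.763; consistent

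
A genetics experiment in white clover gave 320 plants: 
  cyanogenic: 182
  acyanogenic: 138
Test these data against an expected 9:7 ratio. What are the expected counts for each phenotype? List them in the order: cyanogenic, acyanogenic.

180, 140

Under the 9:7 hypothesis (Σ ratio = 16, N = 320):
  cyanogenic: 320 × 9/16 = 180
  acyanogenic: 320 × 7/16 = 140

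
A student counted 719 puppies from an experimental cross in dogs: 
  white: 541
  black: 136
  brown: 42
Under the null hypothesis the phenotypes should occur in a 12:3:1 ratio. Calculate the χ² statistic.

Total ratio parts = 16. Expected numbers out of 719:
  white: 719 × 12/16 = 539.25
  black: 719 × 3/16 = 134.8125
  brown: 719 × 1/16 = 44.9375
χ² = Σ (O − E)² / E
  white: (541 − 539.25)² / 539.25 = 0.0057
  black: (136 − 134.8125)² / 134.8125 = 0.0105
  brown: (42 − 44.9375)² / 44.9375 = 0.1920
χ² = 0.0057 + 0.0105 + 0.1920 = 0.2082 ≈ 0.208

0.208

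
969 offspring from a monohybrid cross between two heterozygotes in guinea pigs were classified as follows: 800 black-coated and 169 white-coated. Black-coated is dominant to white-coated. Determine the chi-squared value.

For a monohybrid cross between heterozygotes with complete dominance, the expected phenotypic ratio is 3:1.
Under the 3:1 hypothesis (Σ ratio = 4, N = 969):
  black-coated: 969 × 3/4 = 726.75
  white-coated: 969 × 1/4 = 242.25
χ² = Σ (O − E)² / E
  black-coated: (800 − 726.75)² / 726.75 = 7.3830
  white-coated: (169 − 242.25)² / 242.25 = 22.1489
χ² = 7.3830 + 22.1489 = 29.5319 ≈ 29.532

29.532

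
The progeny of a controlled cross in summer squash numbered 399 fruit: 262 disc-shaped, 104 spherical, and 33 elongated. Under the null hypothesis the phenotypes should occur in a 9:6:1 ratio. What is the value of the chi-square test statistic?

Total ratio parts = 16. Expected numbers out of 399:
  disc-shaped: 399 × 9/16 = 224.4375
  spherical: 399 × 6/16 = 149.625
  elongated: 399 × 1/16 = 24.9375
χ² = Σ (O − E)² / E
  disc-shaped: (262 − 224.4375)² / 224.4375 = 6.2866
  spherical: (104 − 149.625)² / 149.625 = 13.9124
  elongated: (33 − 24.9375)² / 24.9375 = 2.6067
χ² = 6.2866 + 13.9124 + 2.6067 = 22.8057 ≈ 22.806

22.806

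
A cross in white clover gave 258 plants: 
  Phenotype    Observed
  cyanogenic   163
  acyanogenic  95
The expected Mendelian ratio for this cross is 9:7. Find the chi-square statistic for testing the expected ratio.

Under the 9:7 hypothesis (Σ ratio = 16, N = 258):
  cyanogenic: 258 × 9/16 = 145.125
  acyanogenic: 258 × 7/16 = 112.875
χ² = Σ (O − E)² / E
  cyanogenic: (163 − 145.125)² / 145.125 = 2.2017
  acyanogenic: (95 − 112.875)² / 112.875 = 2.8307
χ² = 2.2017 + 2.8307 = 5.0324 ≈ 5.032

5.032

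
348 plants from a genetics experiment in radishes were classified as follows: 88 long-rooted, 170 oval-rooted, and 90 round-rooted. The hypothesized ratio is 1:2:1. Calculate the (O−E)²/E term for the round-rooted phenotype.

0.103

The 1:2:1 ratio has 4 parts, so with N = 348 the expected counts are:
  long-rooted: 348 × 1/4 = 87
  oval-rooted: 348 × 2/4 = 174
  round-rooted: 348 × 1/4 = 87
Contribution of round-rooted: (90 − 87)² / 87 = 0.1034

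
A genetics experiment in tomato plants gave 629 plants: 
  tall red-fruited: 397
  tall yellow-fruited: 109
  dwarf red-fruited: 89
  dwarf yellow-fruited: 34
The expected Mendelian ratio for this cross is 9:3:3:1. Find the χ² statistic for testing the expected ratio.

Total ratio parts = 16. Expected numbers out of 629:
  tall red-fruited: 629 × 9/16 = 353.8125
  tall yellow-fruited: 629 × 3/16 = 117.9375
  dwarf red-fruited: 629 × 3/16 = 117.9375
  dwarf yellow-fruited: 629 × 1/16 = 39.3125
χ² = Σ (O − E)² / E
  tall red-fruited: (397 − 353.8125)² / 353.8125 = 5.2716
  tall yellow-fruited: (109 − 117.9375)² / 117.9375 = 0.6773
  dwarf red-fruited: (89 − 117.9375)² / 117.9375 = 7.1002
  dwarf yellow-fruited: (34 − 39.3125)² / 39.3125 = 0.7179
χ² = 5.2716 + 0.6773 + 7.1002 + 0.7179 = 13.767

13.767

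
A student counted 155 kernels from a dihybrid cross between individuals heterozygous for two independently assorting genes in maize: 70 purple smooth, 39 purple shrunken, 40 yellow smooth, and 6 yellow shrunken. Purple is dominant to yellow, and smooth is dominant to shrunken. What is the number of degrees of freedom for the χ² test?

3

A dihybrid F₂ with independent assortment and complete dominance at both loci gives a 9:3:3:1 phenotypic ratio.
A goodness-of-fit test with 4 phenotype classes has df = 4 − 1 = 3.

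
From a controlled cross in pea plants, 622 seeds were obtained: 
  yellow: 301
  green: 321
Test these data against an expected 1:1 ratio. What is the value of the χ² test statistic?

Under the 1:1 hypothesis (Σ ratio = 2, N = 622):
  yellow: 622 × 1/2 = 311
  green: 622 × 1/2 = 311
χ² = Σ (O − E)² / E
  yellow: (301 − 311)² / 311 = 0.3215
  green: (321 − 311)² / 311 = 0.3215
χ² = 0.3215 + 0.3215 = 0.643

0.643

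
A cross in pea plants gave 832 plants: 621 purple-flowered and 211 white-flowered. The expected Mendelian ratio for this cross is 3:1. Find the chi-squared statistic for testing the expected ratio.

Under the 3:1 hypothesis (Σ ratio = 4, N = 832):
  purple-flowered: 832 × 3/4 = 624
  white-flowered: 832 × 1/4 = 208
χ² = Σ (O − E)² / E
  purple-flowered: (621 − 624)² / 624 = 0.0144
  white-flowered: (211 − 208)² / 208 = 0.0433
χ² = 0.0144 + 0.0433 = 0.0577 ≈ 0.058

0.058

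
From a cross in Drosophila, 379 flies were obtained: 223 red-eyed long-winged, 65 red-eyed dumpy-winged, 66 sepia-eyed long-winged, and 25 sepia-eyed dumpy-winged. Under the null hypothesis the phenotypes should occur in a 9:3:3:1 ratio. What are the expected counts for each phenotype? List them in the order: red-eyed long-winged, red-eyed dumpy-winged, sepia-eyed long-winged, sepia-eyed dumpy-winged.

213.1875, 71.0625, 71.0625, 23.6875

The 9:3:3:1 ratio has 16 parts, so with N = 379 the expected counts are:
  red-eyed long-winged: 379 × 9/16 = 213.1875
  red-eyed dumpy-winged: 379 × 3/16 = 71.0625
  sepia-eyed long-winged: 379 × 3/16 = 71.0625
  sepia-eyed dumpy-winged: 379 × 1/16 = 23.6875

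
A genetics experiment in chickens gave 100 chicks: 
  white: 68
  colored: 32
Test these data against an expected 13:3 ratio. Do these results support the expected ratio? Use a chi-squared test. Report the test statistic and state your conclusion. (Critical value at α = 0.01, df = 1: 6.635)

11.524; not consistent

Expected counts for N = 100 under a 13:3 ratio (total parts = 16):
  white: 100 × 13/16 = 81.25
  colored: 100 × 3/16 = 18.75
χ² = Σ (O − E)² / E
  white: (68 − 81.25)² / 81.25 = 2.1608
  colored: (32 − 18.75)² / 18.75 = 9.3633
χ² = 2.1608 + 9.3633 = 11.5241 ≈ 11.524
Degrees of freedom = 2 − 1 = 1; critical value at α = 0.01 is 6.635.
Since 11.524 > 6.635, we reject the null hypothesis — the data do not fit the 13:3 ratio.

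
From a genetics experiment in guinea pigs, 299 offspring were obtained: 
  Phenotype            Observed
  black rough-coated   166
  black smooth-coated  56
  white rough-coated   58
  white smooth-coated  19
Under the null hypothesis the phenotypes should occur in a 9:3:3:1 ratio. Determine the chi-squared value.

0.101

Under the 9:3:3:1 hypothesis (Σ ratio = 16, N = 299):
  black rough-coated: 299 × 9/16 = 168.1875
  black smooth-coated: 299 × 3/16 = 56.0625
  white rough-coated: 299 × 3/16 = 56.0625
  white smooth-coated: 299 × 1/16 = 18.6875
χ² = Σ (O − E)² / E
  black rough-coated: (166 − 168.1875)² / 168.1875 = 0.0285
  black smooth-coated: (56 − 56.0625)² / 56.0625 = 0.0001
  white rough-coated: (58 − 56.0625)² / 56.0625 = 0.0670
  white smooth-coated: (19 − 18.6875)² / 18.6875 = 0.0052
χ² = 0.0285 + 0.0001 + 0.0670 + 0.0052 = 0.1008 ≈ 0.101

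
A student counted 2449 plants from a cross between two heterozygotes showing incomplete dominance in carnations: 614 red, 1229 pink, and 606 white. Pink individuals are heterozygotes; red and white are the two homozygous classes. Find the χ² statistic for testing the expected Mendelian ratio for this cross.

0.085

With incomplete dominance, a heterozygote × heterozygote cross gives a 1:2:1 phenotypic ratio.
The 1:2:1 ratio has 4 parts, so with N = 2449 the expected counts are:
  red: 2449 × 1/4 = 612.25
  pink: 2449 × 2/4 = 1224.5
  white: 2449 × 1/4 = 612.25
χ² = Σ (O − E)² / E
  red: (614 − 612.25)² / 612.25 = 0.0050
  pink: (1229 − 1224.5)² / 1224.5 = 0.0165
  white: (606 − 612.25)² / 612.25 = 0.0638
χ² = 0.0050 + 0.0165 + 0.0638 = 0.0853 ≈ 0.085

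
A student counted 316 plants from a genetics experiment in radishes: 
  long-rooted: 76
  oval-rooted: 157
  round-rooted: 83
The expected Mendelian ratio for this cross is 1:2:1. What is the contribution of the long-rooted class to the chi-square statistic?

0.114

Under the 1:2:1 hypothesis (Σ ratio = 4, N = 316):
  long-rooted: 316 × 1/4 = 79
  oval-rooted: 316 × 2/4 = 158
  round-rooted: 316 × 1/4 = 79
Contribution of long-rooted: (76 − 79)² / 79 = 0.1139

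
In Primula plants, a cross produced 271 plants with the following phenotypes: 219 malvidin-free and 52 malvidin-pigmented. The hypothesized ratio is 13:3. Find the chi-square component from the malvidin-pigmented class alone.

Expected counts for N = 271 under a 13:3 ratio (total parts = 16):
  malvidin-free: 271 × 13/16 = 220.1875
  malvidin-pigmented: 271 × 3/16 = 50.8125
Contribution of malvidin-pigmented: (52 − 50.8125)² / 50.8125 = 0.0278

0.028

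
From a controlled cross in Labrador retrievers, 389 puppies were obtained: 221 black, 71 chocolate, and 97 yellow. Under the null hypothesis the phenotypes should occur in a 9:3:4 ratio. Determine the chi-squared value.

0.074

Total ratio parts = 16. Expected numbers out of 389:
  black: 389 × 9/16 = 218.8125
  chocolate: 389 × 3/16 = 72.9375
  yellow: 389 × 4/16 = 97.25
χ² = Σ (O − E)² / E
  black: (221 − 218.8125)² / 218.8125 = 0.0219
  chocolate: (71 − 72.9375)² / 72.9375 = 0.0515
  yellow: (97 − 97.25)² / 97.25 = 0.0006
χ² = 0.0219 + 0.0515 + 0.0006 = 0.074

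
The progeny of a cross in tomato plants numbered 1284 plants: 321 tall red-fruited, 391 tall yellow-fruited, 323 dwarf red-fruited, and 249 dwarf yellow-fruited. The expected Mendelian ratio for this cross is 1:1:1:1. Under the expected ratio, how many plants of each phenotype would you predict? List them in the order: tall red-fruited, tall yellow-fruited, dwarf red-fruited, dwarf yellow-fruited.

321, 321, 321, 321

Total ratio parts = 4. Expected numbers out of 1284:
  tall red-fruited: 1284 × 1/4 = 321
  tall yellow-fruited: 1284 × 1/4 = 321
  dwarf red-fruited: 1284 × 1/4 = 321
  dwarf yellow-fruited: 1284 × 1/4 = 321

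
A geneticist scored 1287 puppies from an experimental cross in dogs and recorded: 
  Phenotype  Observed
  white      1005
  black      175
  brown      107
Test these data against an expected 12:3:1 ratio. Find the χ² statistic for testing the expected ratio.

Under the 12:3:1 hypothesis (Σ ratio = 16, N = 1287):
  white: 1287 × 12/16 = 965.25
  black: 1287 × 3/16 = 241.3125
  brown: 1287 × 1/16 = 80.4375
χ² = Σ (O − E)² / E
  white: (1005 − 965.25)² / 965.25 = 1.6369
  black: (175 − 241.3125)² / 241.3125 = 18.2226
  brown: (107 − 80.4375)² / 80.4375 = 8.7716
χ² = 1.6369 + 18.2226 + 8.7716 = 28.6311 ≈ 28.631

28.631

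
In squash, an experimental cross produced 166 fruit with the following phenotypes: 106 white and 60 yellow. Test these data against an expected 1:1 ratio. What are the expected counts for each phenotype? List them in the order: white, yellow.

Under the 1:1 hypothesis (Σ ratio = 2, N = 166):
  white: 166 × 1/2 = 83
  yellow: 166 × 1/2 = 83

83, 83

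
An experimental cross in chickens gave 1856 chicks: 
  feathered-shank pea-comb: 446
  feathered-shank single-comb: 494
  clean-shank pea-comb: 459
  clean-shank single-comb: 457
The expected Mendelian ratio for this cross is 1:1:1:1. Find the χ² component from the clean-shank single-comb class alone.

Expected counts for N = 1856 under a 1:1:1:1 ratio (total parts = 4):
  feathered-shank pea-comb: 1856 × 1/4 = 464
  feathered-shank single-comb: 1856 × 1/4 = 464
  clean-shank pea-comb: 1856 × 1/4 = 464
  clean-shank single-comb: 1856 × 1/4 = 464
Contribution of clean-shank single-comb: (457 − 464)² / 464 = 0.1056

0.106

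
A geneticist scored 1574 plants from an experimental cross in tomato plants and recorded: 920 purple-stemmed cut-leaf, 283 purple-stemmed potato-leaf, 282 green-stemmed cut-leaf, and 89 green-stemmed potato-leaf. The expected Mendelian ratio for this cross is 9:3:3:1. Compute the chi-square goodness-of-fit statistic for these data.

3.329

Total ratio parts = 16. Expected numbers out of 1574:
  purple-stemmed cut-leaf: 1574 × 9/16 = 885.375
  purple-stemmed potato-leaf: 1574 × 3/16 = 295.125
  green-stemmed cut-leaf: 1574 × 3/16 = 295.125
  green-stemmed potato-leaf: 1574 × 1/16 = 98.375
χ² = Σ (O − E)² / E
  purple-stemmed cut-leaf: (920 − 885.375)² / 885.375 = 1.3541
  purple-stemmed potato-leaf: (283 − 295.125)² / 295.125 = 0.4981
  green-stemmed cut-leaf: (282 − 295.125)² / 295.125 = 0.5837
  green-stemmed potato-leaf: (89 − 98.375)² / 98.375 = 0.8934
χ² = 1.3541 + 0.4981 + 0.5837 + 0.8934 = 3.3293 ≈ 3.329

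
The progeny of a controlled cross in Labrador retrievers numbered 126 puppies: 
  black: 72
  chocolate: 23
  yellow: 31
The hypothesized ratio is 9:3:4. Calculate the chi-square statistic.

0.042

Under the 9:3:4 hypothesis (Σ ratio = 16, N = 126):
  black: 126 × 9/16 = 70.875
  chocolate: 126 × 3/16 = 23.625
  yellow: 126 × 4/16 = 31.5
χ² = Σ (O − E)² / E
  black: (72 − 70.875)² / 70.875 = 0.0179
  chocolate: (23 − 23.625)² / 23.625 = 0.0165
  yellow: (31 − 31.5)² / 31.5 = 0.0079
χ² = 0.0179 + 0.0165 + 0.0079 = 0.0423 ≈ 0.042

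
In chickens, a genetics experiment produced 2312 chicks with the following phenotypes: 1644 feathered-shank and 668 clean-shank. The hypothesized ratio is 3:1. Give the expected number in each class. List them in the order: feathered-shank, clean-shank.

1734, 578

Under the 3:1 hypothesis (Σ ratio = 4, N = 2312):
  feathered-shank: 2312 × 3/4 = 1734
  clean-shank: 2312 × 1/4 = 578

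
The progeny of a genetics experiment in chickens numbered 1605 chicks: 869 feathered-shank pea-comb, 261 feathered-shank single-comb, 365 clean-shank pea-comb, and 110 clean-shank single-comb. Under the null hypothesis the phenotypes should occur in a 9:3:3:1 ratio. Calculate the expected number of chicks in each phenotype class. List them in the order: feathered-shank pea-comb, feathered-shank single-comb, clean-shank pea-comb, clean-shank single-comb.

902.8125, 300.9375, 300.9375, 100.3125

Total ratio parts = 16. Expected numbers out of 1605:
  feathered-shank pea-comb: 1605 × 9/16 = 902.8125
  feathered-shank single-comb: 1605 × 3/16 = 300.9375
  clean-shank pea-comb: 1605 × 3/16 = 300.9375
  clean-shank single-comb: 1605 × 1/16 = 100.3125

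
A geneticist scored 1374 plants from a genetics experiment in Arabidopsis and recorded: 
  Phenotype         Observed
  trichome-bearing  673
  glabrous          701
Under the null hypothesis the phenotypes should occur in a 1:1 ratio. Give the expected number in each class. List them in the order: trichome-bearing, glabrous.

The 1:1 ratio has 2 parts, so with N = 1374 the expected counts are:
  trichome-bearing: 1374 × 1/2 = 687
  glabrous: 1374 × 1/2 = 687

687, 687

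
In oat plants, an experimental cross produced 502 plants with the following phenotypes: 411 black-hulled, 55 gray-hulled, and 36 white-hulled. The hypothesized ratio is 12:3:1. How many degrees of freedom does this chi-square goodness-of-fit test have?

A goodness-of-fit test with 3 phenotype classes has df = 3 − 1 = 2.

2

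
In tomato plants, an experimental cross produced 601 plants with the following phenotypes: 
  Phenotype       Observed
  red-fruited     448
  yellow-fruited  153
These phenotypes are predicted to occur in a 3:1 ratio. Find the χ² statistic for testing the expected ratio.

Expected counts for N = 601 under a 3:1 ratio (total parts = 4):
  red-fruited: 601 × 3/4 = 450.75
  yellow-fruited: 601 × 1/4 = 150.25
χ² = Σ (O − E)² / E
  red-fruited: (448 − 450.75)² / 450.75 = 0.0168
  yellow-fruited: (153 − 150.25)² / 150.25 = 0.0503
χ² = 0.0168 + 0.0503 = 0.0671 ≈ 0.067

0.067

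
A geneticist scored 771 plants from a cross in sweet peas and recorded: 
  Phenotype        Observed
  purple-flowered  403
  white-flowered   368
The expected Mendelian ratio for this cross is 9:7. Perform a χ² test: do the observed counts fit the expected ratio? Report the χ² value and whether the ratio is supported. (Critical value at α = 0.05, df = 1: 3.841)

The 9:7 ratio has 16 parts, so with N = 771 the expected counts are:
  purple-flowered: 771 × 9/16 = 433.6875
  white-flowered: 771 × 7/16 = 337.3125
χ² = Σ (O − E)² / E
  purple-flowered: (403 − 433.6875)² / 433.6875 = 2.1714
  white-flowered: (368 − 337.3125)² / 337.3125 = 2.7918
χ² = 2.1714 + 2.7918 = 4.9632 ≈ 4.963
Degrees of freedom = 2 − 1 = 1; critical value at α = 0.05 is 3.841.
Since 4.963 > 3.841, we reject the null hypothesis — the data do not fit the 9:7 ratio.

4.963; not consistent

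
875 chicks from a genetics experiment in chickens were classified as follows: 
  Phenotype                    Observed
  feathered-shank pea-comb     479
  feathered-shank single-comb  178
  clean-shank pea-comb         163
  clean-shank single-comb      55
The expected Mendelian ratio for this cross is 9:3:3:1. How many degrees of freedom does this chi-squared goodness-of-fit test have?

A goodness-of-fit test with 4 phenotype classes has df = 4 − 1 = 3.

3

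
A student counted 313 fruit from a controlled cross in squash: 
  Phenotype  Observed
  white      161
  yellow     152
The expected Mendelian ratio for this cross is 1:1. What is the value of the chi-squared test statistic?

Total ratio parts = 2. Expected numbers out of 313:
  white: 313 × 1/2 = 156.5
  yellow: 313 × 1/2 = 156.5
χ² = Σ (O − E)² / E
  white: (161 − 156.5)² / 156.5 = 0.1294
  yellow: (152 − 156.5)² / 156.5 = 0.1294
χ² = 0.1294 + 0.1294 = 0.2588 ≈ 0.259

0.259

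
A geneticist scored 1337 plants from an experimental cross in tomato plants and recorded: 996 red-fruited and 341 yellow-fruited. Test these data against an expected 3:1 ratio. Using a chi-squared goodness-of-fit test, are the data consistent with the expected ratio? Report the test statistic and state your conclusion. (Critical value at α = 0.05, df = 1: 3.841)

0.182; consistent

Expected counts for N = 1337 under a 3:1 ratio (total parts = 4):
  red-fruited: 1337 × 3/4 = 1002.75
  yellow-fruited: 1337 × 1/4 = 334.25
χ² = Σ (O − E)² / E
  red-fruited: (996 − 1002.75)² / 1002.75 = 0.0454
  yellow-fruited: (341 − 334.25)² / 334.25 = 0.1363
χ² = 0.0454 + 0.1363 = 0.1817 ≈ 0.182
Degrees of freedom = 2 − 1 = 1; critical value at α = 0.05 is 3.841.
Since 0.182 < 3.841, we fail to reject the null hypothesis — the data are consistent with the 3:1 ratio.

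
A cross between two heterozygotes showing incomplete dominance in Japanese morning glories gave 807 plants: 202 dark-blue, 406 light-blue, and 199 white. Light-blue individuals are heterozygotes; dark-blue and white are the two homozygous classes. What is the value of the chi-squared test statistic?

With incomplete dominance, a heterozygote × heterozygote cross gives a 1:2:1 phenotypic ratio.
Under the 1:2:1 hypothesis (Σ ratio = 4, N = 807):
  dark-blue: 807 × 1/4 = 201.75
  light-blue: 807 × 2/4 = 403.5
  white: 807 × 1/4 = 201.75
χ² = Σ (O − E)² / E
  dark-blue: (202 − 201.75)² / 201.75 = 0.0003
  light-blue: (406 − 403.5)² / 403.5 = 0.0155
  white: (199 − 201.75)² / 201.75 = 0.0375
χ² = 0.0003 + 0.0155 + 0.0375 = 0.0533 ≈ 0.053

0.053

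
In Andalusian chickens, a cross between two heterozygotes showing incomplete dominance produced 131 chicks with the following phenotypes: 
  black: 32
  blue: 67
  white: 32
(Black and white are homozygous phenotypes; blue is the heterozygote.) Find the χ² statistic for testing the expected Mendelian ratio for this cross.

With incomplete dominance, a heterozygote × heterozygote cross gives a 1:2:1 phenotypic ratio.
Expected counts for N = 131 under a 1:2:1 ratio (total parts = 4):
  black: 131 × 1/4 = 32.75
  blue: 131 × 2/4 = 65.5
  white: 131 × 1/4 = 32.75
χ² = Σ (O − E)² / E
  black: (32 − 32.75)² / 32.75 = 0.0172
  blue: (67 − 65.5)² / 65.5 = 0.0344
  white: (32 − 32.75)² / 32.75 = 0.0172
χ² = 0.0172 + 0.0344 + 0.0172 = 0.0688 ≈ 0.069

0.069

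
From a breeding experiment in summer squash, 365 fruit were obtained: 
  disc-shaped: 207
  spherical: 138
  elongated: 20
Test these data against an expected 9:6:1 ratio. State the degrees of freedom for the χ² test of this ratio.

2

A goodness-of-fit test with 3 phenotype classes has df = 3 − 1 = 2.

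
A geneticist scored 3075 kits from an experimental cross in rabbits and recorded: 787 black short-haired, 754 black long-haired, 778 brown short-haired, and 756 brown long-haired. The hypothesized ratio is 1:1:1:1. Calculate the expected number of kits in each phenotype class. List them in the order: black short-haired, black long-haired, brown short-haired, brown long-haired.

768.75, 768.75, 768.75, 768.75

Under the 1:1:1:1 hypothesis (Σ ratio = 4, N = 3075):
  black short-haired: 3075 × 1/4 = 768.75
  black long-haired: 3075 × 1/4 = 768.75
  brown short-haired: 3075 × 1/4 = 768.75
  brown long-haired: 3075 × 1/4 = 768.75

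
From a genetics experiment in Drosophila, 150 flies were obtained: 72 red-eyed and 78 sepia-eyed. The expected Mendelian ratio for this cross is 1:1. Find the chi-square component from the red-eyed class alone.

Total ratio parts = 2. Expected numbers out of 150:
  red-eyed: 150 × 1/2 = 75
  sepia-eyed: 150 × 1/2 = 75
Contribution of red-eyed: (72 − 75)² / 75 = 0.1200

0.120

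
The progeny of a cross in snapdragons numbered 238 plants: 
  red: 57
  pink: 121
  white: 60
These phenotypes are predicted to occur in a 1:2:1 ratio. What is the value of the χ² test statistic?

0.143

Under the 1:2:1 hypothesis (Σ ratio = 4, N = 238):
  red: 238 × 1/4 = 59.5
  pink: 238 × 2/4 = 119
  white: 238 × 1/4 = 59.5
χ² = Σ (O − E)² / E
  red: (57 − 59.5)² / 59.5 = 0.1050
  pink: (121 − 119)² / 119 = 0.0336
  white: (60 − 59.5)² / 59.5 = 0.0042
χ² = 0.1050 + 0.0336 + 0.0042 = 0.1428 ≈ 0.143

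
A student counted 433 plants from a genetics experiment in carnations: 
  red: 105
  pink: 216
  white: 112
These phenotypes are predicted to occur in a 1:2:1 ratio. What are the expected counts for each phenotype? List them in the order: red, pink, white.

108.25, 216.5, 108.25

The 1:2:1 ratio has 4 parts, so with N = 433 the expected counts are:
  red: 433 × 1/4 = 108.25
  pink: 433 × 2/4 = 216.5
  white: 433 × 1/4 = 108.25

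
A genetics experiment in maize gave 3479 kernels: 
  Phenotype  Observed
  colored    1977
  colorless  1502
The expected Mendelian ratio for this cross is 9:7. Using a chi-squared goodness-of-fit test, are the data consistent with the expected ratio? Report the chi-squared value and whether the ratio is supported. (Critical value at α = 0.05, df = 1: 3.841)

0.470; consistent

The 9:7 ratio has 16 parts, so with N = 3479 the expected counts are:
  colored: 3479 × 9/16 = 1956.9375
  colorless: 3479 × 7/16 = 1522.0625
χ² = Σ (O − E)² / E
  colored: (1977 − 1956.9375)² / 1956.9375 = 0.2057
  colorless: (1502 − 1522.0625)² / 1522.0625 = 0.2644
χ² = 0.2057 + 0.2644 = 0.4701 ≈ 0.470
Degrees of freedom = 2 − 1 = 1; critical value at α = 0.05 is 3.841.
Since 0.470 < 3.841, we fail to reject the null hypothesis — the data are consistent with the 9:7 ratio.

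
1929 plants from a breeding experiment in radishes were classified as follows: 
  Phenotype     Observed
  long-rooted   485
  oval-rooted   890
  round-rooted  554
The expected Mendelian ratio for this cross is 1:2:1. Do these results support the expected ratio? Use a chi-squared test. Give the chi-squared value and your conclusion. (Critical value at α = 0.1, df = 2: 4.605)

The 1:2:1 ratio has 4 parts, so with N = 1929 the expected counts are:
  long-rooted: 1929 × 1/4 = 482.25
  oval-rooted: 1929 × 2/4 = 964.5
  round-rooted: 1929 × 1/4 = 482.25
χ² = Σ (O − E)² / E
  long-rooted: (485 − 482.25)² / 482.25 = 0.0157
  oval-rooted: (890 − 964.5)² / 964.5 = 5.7545
  round-rooted: (554 − 482.25)² / 482.25 = 10.6751
χ² = 0.0157 + 5.7545 + 10.6751 = 16.4453 ≈ 16.445
Degrees of freedom = 3 − 1 = 2; critical value at α = 0.1 is 4.605.
Since 16.445 > 4.605, we reject the null hypothesis — the data do not fit the 1:2:1 ratio.

16.445; not consistent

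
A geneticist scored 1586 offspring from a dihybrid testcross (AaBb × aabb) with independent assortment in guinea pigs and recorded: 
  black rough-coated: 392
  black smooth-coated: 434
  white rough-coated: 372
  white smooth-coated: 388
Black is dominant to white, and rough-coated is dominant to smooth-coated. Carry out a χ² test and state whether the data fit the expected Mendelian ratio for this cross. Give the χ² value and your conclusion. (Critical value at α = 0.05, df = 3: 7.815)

5.294; consistent

A dihybrid testcross with independent assortment gives a 1:1:1:1 ratio.
Expected counts for N = 1586 under a 1:1:1:1 ratio (total parts = 4):
  black rough-coated: 1586 × 1/4 = 396.5
  black smooth-coated: 1586 × 1/4 = 396.5
  white rough-coated: 1586 × 1/4 = 396.5
  white smooth-coated: 1586 × 1/4 = 396.5
χ² = Σ (O − E)² / E
  black rough-coated: (392 − 396.5)² / 396.5 = 0.0511
  black smooth-coated: (434 − 396.5)² / 396.5 = 3.5467
  white rough-coated: (372 − 396.5)² / 396.5 = 1.5139
  white smooth-coated: (388 − 396.5)² / 396.5 = 0.1822
χ² = 0.0511 + 3.5467 + 1.5139 + 0.1822 = 5.2939 ≈ 5.294
Degrees of freedom = 4 − 1 = 3; critical value at α = 0.05 is 7.815.
Since 5.294 < 7.815, we fail to reject the null hypothesis — the data are consistent with the 1:1:1:1 ratio.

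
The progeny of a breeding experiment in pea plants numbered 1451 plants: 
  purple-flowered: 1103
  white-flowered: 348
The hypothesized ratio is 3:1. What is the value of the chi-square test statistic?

Expected counts for N = 1451 under a 3:1 ratio (total parts = 4):
  purple-flowered: 1451 × 3/4 = 1088.25
  white-flowered: 1451 × 1/4 = 362.75
χ² = Σ (O − E)² / E
  purple-flowered: (1103 − 1088.25)² / 1088.25 = 0.1999
  white-flowered: (348 − 362.75)² / 362.75 = 0.5998
χ² = 0.1999 + 0.5998 = 0.7997 ≈ 0.800

0.800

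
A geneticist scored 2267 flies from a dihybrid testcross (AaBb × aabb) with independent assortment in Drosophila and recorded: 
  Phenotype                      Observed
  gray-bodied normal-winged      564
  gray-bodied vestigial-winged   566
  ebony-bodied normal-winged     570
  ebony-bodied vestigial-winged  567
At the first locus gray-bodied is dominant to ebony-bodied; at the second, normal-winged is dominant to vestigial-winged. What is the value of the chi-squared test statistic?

0.033

A dihybrid testcross with independent assortment gives a 1:1:1:1 ratio.
Total ratio parts = 4. Expected numbers out of 2267:
  gray-bodied normal-winged: 2267 × 1/4 = 566.75
  gray-bodied vestigial-winged: 2267 × 1/4 = 566.75
  ebony-bodied normal-winged: 2267 × 1/4 = 566.75
  ebony-bodied vestigial-winged: 2267 × 1/4 = 566.75
χ² = Σ (O − E)² / E
  gray-bodied normal-winged: (564 − 566.75)² / 566.75 = 0.0133
  gray-bodied vestigial-winged: (566 − 566.75)² / 566.75 = 0.0010
  ebony-bodied normal-winged: (570 − 566.75)² / 566.75 = 0.0186
  ebony-bodied vestigial-winged: (567 − 566.75)² / 566.75 = 0.0001
χ² = 0.0133 + 0.0010 + 0.0186 + 0.0001 = 0.033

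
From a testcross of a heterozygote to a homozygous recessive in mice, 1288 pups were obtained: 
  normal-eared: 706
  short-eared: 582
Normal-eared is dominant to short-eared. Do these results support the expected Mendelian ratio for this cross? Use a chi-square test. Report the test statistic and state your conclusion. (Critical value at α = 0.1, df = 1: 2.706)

11.938; not consistent

A testcross of a heterozygote (Aa × aa) gives a 1:1 phenotypic ratio.
Total ratio parts = 2. Expected numbers out of 1288:
  normal-eared: 1288 × 1/2 = 644
  short-eared: 1288 × 1/2 = 644
χ² = Σ (O − E)² / E
  normal-eared: (706 − 644)² / 644 = 5.9689
  short-eared: (582 − 644)² / 644 = 5.9689
χ² = 5.9689 + 5.9689 = 11.9378 ≈ 11.938
Degrees of freedom = 2 − 1 = 1; critical value at α = 0.1 is 2.706.
Since 11.938 > 2.706, we reject the null hypothesis — the data do not fit the 1:1 ratio.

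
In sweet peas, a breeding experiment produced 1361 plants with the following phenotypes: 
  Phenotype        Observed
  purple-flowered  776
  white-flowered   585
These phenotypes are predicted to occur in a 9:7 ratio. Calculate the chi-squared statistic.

The 9:7 ratio has 16 parts, so with N = 1361 the expected counts are:
  purple-flowered: 1361 × 9/16 = 765.5625
  white-flowered: 1361 × 7/16 = 595.4375
χ² = Σ (O − E)² / E
  purple-flowered: (776 − 765.5625)² / 765.5625 = 0.1423
  white-flowered: (585 − 595.4375)² / 595.4375 = 0.1830
χ² = 0.1423 + 0.1830 = 0.3253 ≈ 0.325

0.325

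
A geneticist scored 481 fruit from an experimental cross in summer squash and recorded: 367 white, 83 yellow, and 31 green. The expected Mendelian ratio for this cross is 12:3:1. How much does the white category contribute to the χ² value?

Expected counts for N = 481 under a 12:3:1 ratio (total parts = 16):
  white: 481 × 12/16 = 360.75
  yellow: 481 × 3/16 = 90.1875
  green: 481 × 1/16 = 30.0625
Contribution of white: (367 − 360.75)² / 360.75 = 0.1083

0.108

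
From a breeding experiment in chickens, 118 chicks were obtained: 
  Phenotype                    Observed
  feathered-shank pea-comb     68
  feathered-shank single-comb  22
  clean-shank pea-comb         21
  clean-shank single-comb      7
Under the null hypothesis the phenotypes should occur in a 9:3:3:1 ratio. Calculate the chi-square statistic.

Total ratio parts = 16. Expected numbers out of 118:
  feathered-shank pea-comb: 118 × 9/16 = 66.375
  feathered-shank single-comb: 118 × 3/16 = 22.125
  clean-shank pea-comb: 118 × 3/16 = 22.125
  clean-shank single-comb: 118 × 1/16 = 7.375
χ² = Σ (O − E)² / E
  feathered-shank pea-comb: (68 − 66.375)² / 66.375 = 0.0398
  feathered-shank single-comb: (22 − 22.125)² / 22.125 = 0.0007
  clean-shank pea-comb: (21 − 22.125)² / 22.125 = 0.0572
  clean-shank single-comb: (7 − 7.375)² / 7.375 = 0.0191
χ² = 0.0398 + 0.0007 + 0.0572 + 0.0191 = 0.1168 ≈ 0.117

0.117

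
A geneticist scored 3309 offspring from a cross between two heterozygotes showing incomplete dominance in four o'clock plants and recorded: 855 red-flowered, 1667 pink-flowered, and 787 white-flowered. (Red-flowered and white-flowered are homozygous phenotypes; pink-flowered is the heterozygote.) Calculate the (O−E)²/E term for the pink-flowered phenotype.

With incomplete dominance, a heterozygote × heterozygote cross gives a 1:2:1 phenotypic ratio.
The 1:2:1 ratio has 4 parts, so with N = 3309 the expected counts are:
  red-flowered: 3309 × 1/4 = 827.25
  pink-flowered: 3309 × 2/4 = 1654.5
  white-flowered: 3309 × 1/4 = 827.25
Contribution of pink-flowered: (1667 − 1654.5)² / 1654.5 = 0.0944

0.094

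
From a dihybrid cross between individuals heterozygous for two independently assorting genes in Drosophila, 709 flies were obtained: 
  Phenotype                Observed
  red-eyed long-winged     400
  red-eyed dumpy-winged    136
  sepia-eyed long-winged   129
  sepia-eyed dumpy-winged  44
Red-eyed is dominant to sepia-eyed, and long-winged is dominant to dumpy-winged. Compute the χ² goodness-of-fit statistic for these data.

0.193

A dihybrid F₂ with independent assortment and complete dominance at both loci gives a 9:3:3:1 phenotypic ratio.
Total ratio parts = 16. Expected numbers out of 709:
  red-eyed long-winged: 709 × 9/16 = 398.8125
  red-eyed dumpy-winged: 709 × 3/16 = 132.9375
  sepia-eyed long-winged: 709 × 3/16 = 132.9375
  sepia-eyed dumpy-winged: 709 × 1/16 = 44.3125
χ² = Σ (O − E)² / E
  red-eyed long-winged: (400 − 398.8125)² / 398.8125 = 0.0035
  red-eyed dumpy-winged: (136 − 132.9375)² / 132.9375 = 0.0706
  sepia-eyed long-winged: (129 − 132.9375)² / 132.9375 = 0.1166
  sepia-eyed dumpy-winged: (44 − 44.3125)² / 44.3125 = 0.0022
χ² = 0.0035 + 0.0706 + 0.1166 + 0.0022 = 0.1929 ≈ 0.193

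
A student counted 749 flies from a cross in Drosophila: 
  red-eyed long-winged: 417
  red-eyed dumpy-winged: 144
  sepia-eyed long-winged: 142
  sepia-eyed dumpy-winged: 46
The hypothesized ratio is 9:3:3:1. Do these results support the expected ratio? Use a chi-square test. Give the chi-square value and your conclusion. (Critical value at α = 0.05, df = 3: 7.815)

0.166; consistent

Under the 9:3:3:1 hypothesis (Σ ratio = 16, N = 749):
  red-eyed long-winged: 749 × 9/16 = 421.3125
  red-eyed dumpy-winged: 749 × 3/16 = 140.4375
  sepia-eyed long-winged: 749 × 3/16 = 140.4375
  sepia-eyed dumpy-winged: 749 × 1/16 = 46.8125
χ² = Σ (O − E)² / E
  red-eyed long-winged: (417 − 421.3125)² / 421.3125 = 0.0441
  red-eyed dumpy-winged: (144 − 140.4375)² / 140.4375 = 0.0904
  sepia-eyed long-winged: (142 − 140.4375)² / 140.4375 = 0.0174
  sepia-eyed dumpy-winged: (46 − 46.8125)² / 46.8125 = 0.0141
χ² = 0.0441 + 0.0904 + 0.0174 + 0.0141 = 0.166
Degrees of freedom = 4 − 1 = 3; critical value at α = 0.05 is 7.815.
Since 0.166 < 7.815, we fail to reject the null hypothesis — the data are consistent with the 9:3:3:1 ratio.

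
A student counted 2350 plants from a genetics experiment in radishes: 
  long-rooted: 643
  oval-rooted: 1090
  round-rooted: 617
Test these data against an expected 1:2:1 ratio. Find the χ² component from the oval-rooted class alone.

The 1:2:1 ratio has 4 parts, so with N = 2350 the expected counts are:
  long-rooted: 2350 × 1/4 = 587.5
  oval-rooted: 2350 × 2/4 = 1175
  round-rooted: 2350 × 1/4 = 587.5
Contribution of oval-rooted: (1090 − 1175)² / 1175 = 6.1489

6.149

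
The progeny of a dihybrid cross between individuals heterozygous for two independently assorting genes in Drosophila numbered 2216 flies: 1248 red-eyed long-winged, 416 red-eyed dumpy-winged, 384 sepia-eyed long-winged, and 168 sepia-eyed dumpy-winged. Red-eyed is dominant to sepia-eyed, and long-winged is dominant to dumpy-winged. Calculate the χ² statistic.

A dihybrid F₂ with independent assortment and complete dominance at both loci gives a 9:3:3:1 phenotypic ratio.
Expected counts for N = 2216 under a 9:3:3:1 ratio (total parts = 16):
  red-eyed long-winged: 2216 × 9/16 = 1246.5
  red-eyed dumpy-winged: 2216 × 3/16 = 415.5
  sepia-eyed long-winged: 2216 × 3/16 = 415.5
  sepia-eyed dumpy-winged: 2216 × 1/16 = 138.5
χ² = Σ (O − E)² / E
  red-eyed long-winged: (1248 − 1246.5)² / 1246.5 = 0.0018
  red-eyed dumpy-winged: (416 − 415.5)² / 415.5 = 0.0006
  sepia-eyed long-winged: (384 − 415.5)² / 415.5 = 2.3881
  sepia-eyed dumpy-winged: (168 − 138.5)² / 138.5 = 6.2834
χ² = 0.0018 + 0.0006 + 2.3881 + 6.2834 = 8.6739 ≈ 8.674

8.674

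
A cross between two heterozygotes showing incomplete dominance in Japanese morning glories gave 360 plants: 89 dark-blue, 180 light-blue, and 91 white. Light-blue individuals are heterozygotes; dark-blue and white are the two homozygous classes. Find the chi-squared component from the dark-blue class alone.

With incomplete dominance, a heterozygote × heterozygote cross gives a 1:2:1 phenotypic ratio.
Total ratio parts = 4. Expected numbers out of 360:
  dark-blue: 360 × 1/4 = 90
  light-blue: 360 × 2/4 = 180
  white: 360 × 1/4 = 90
Contribution of dark-blue: (89 − 90)² / 90 = 0.0111

0.011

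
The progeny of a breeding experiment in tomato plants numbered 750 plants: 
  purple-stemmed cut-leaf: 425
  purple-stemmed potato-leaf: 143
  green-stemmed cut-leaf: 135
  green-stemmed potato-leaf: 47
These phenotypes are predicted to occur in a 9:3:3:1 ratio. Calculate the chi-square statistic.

0.289

The 9:3:3:1 ratio has 16 parts, so with N = 750 the expected counts are:
  purple-stemmed cut-leaf: 750 × 9/16 = 421.875
  purple-stemmed potato-leaf: 750 × 3/16 = 140.625
  green-stemmed cut-leaf: 750 × 3/16 = 140.625
  green-stemmed potato-leaf: 750 × 1/16 = 46.875
χ² = Σ (O − E)² / E
  purple-stemmed cut-leaf: (425 − 421.875)² / 421.875 = 0.0231
  purple-stemmed potato-leaf: (143 − 140.625)² / 140.625 = 0.0401
  green-stemmed cut-leaf: (135 − 140.625)² / 140.625 = 0.2250
  green-stemmed potato-leaf: (47 − 46.875)² / 46.875 = 0.0003
χ² = 0.0231 + 0.0401 + 0.2250 + 0.0003 = 0.2885 ≈ 0.289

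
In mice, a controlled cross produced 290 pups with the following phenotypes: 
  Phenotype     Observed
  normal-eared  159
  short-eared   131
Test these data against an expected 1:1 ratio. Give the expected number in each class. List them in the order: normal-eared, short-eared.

Total ratio parts = 2. Expected numbers out of 290:
  normal-eared: 290 × 1/2 = 145
  short-eared: 290 × 1/2 = 145

145, 145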